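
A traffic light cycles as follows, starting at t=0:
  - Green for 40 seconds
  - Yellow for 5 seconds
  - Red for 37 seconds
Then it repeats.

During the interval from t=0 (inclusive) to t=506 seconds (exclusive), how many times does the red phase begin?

Cycle = 40+5+37 = 82s
red phase starts at t = k*82 + 45 for k=0,1,2,...
Need k*82+45 < 506 → k < 5.622
k ∈ {0, ..., 5} → 6 starts

Answer: 6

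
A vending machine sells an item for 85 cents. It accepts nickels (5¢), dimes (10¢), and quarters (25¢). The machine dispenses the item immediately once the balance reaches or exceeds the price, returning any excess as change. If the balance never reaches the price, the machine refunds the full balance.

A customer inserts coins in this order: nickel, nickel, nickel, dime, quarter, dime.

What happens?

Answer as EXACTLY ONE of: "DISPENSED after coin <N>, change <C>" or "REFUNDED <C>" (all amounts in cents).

Answer: REFUNDED 60

Derivation:
Price: 85¢
Coin 1 (nickel, 5¢): balance = 5¢
Coin 2 (nickel, 5¢): balance = 10¢
Coin 3 (nickel, 5¢): balance = 15¢
Coin 4 (dime, 10¢): balance = 25¢
Coin 5 (quarter, 25¢): balance = 50¢
Coin 6 (dime, 10¢): balance = 60¢
All coins inserted, balance 60¢ < price 85¢ → REFUND 60¢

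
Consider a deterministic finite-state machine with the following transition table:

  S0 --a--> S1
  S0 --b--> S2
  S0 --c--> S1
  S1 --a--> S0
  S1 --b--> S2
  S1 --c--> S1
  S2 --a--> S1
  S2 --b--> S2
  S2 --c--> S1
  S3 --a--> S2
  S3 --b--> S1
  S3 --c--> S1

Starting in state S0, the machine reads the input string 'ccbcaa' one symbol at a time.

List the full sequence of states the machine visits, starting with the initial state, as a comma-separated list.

Answer: S0, S1, S1, S2, S1, S0, S1

Derivation:
Start: S0
  read 'c': S0 --c--> S1
  read 'c': S1 --c--> S1
  read 'b': S1 --b--> S2
  read 'c': S2 --c--> S1
  read 'a': S1 --a--> S0
  read 'a': S0 --a--> S1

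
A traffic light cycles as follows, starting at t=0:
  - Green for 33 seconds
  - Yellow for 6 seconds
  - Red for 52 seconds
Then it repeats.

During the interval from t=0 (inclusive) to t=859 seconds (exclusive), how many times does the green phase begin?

Cycle = 33+6+52 = 91s
green phase starts at t = k*91 + 0 for k=0,1,2,...
Need k*91+0 < 859 → k < 9.440
k ∈ {0, ..., 9} → 10 starts

Answer: 10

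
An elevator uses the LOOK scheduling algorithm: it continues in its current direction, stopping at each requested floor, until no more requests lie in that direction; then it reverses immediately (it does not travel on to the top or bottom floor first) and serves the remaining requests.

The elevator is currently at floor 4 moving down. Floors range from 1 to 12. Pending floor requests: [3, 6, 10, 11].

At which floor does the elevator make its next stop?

Answer: 3

Derivation:
Current floor: 4, direction: down
Requests above: [6, 10, 11]
Requests below: [3]
Moving down and requests lie below → nearest below is max([3]) = 3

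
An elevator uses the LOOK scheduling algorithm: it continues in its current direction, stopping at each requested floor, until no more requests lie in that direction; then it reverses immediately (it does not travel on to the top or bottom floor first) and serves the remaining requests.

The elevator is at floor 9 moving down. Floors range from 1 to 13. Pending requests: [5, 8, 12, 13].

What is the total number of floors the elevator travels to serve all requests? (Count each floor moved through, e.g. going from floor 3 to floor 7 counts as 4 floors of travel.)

Start at floor 9 moving down, LOOK stop order: [8, 5, 12, 13]
  9 → 8: |8-9| = 1, total = 1
  8 → 5: |5-8| = 3, total = 4
  5 → 12: |12-5| = 7, total = 11
  12 → 13: |13-12| = 1, total = 12

Answer: 12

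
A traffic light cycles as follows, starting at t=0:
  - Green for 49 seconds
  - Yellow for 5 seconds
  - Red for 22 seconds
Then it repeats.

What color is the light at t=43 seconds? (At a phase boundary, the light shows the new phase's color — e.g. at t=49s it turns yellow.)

Answer: green

Derivation:
Cycle length = 49 + 5 + 22 = 76s
t = 43, phase_t = 43 mod 76 = 43
43 < 49 (green end) → GREEN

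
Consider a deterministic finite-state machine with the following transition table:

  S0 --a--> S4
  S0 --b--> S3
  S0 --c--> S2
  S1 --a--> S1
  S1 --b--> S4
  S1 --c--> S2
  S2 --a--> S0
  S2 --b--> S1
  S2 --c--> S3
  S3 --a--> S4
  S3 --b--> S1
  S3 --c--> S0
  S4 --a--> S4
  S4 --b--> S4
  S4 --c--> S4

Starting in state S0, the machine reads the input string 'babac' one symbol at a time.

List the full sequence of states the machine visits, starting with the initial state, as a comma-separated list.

Answer: S0, S3, S4, S4, S4, S4

Derivation:
Start: S0
  read 'b': S0 --b--> S3
  read 'a': S3 --a--> S4
  read 'b': S4 --b--> S4
  read 'a': S4 --a--> S4
  read 'c': S4 --c--> S4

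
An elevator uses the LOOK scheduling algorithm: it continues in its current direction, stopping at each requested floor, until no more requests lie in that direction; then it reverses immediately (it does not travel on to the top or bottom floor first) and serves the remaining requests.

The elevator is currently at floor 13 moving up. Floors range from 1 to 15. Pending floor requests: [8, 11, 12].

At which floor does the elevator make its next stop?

Current floor: 13, direction: up
Requests above: []
Requests below: [8, 11, 12]
Moving up but no requests above → reverse; nearest below is max([8, 11, 12]) = 12

Answer: 12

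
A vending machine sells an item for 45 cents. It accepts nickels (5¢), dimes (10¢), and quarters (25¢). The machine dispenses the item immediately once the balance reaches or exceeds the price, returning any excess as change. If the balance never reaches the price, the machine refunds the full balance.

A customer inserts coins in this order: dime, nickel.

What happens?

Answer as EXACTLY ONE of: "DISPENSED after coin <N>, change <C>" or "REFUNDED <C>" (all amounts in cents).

Answer: REFUNDED 15

Derivation:
Price: 45¢
Coin 1 (dime, 10¢): balance = 10¢
Coin 2 (nickel, 5¢): balance = 15¢
All coins inserted, balance 15¢ < price 45¢ → REFUND 15¢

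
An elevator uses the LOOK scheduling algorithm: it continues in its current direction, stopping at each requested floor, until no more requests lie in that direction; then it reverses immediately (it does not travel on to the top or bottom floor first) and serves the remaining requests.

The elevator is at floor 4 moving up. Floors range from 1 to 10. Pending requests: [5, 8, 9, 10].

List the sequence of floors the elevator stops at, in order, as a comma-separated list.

Current: 4, moving UP
Serve above first (ascending): [5, 8, 9, 10]
Then reverse, serve below (descending): []

Answer: 5, 8, 9, 10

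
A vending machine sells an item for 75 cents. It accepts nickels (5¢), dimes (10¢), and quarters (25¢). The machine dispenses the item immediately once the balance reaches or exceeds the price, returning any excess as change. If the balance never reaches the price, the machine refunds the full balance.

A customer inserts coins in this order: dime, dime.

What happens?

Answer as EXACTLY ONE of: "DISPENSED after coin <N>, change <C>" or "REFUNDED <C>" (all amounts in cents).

Answer: REFUNDED 20

Derivation:
Price: 75¢
Coin 1 (dime, 10¢): balance = 10¢
Coin 2 (dime, 10¢): balance = 20¢
All coins inserted, balance 20¢ < price 75¢ → REFUND 20¢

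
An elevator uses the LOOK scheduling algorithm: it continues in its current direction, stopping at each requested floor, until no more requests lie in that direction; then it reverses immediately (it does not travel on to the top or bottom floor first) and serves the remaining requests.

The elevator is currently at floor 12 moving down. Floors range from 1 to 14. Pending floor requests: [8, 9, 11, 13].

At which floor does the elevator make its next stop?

Answer: 11

Derivation:
Current floor: 12, direction: down
Requests above: [13]
Requests below: [8, 9, 11]
Moving down and requests lie below → nearest below is max([8, 9, 11]) = 11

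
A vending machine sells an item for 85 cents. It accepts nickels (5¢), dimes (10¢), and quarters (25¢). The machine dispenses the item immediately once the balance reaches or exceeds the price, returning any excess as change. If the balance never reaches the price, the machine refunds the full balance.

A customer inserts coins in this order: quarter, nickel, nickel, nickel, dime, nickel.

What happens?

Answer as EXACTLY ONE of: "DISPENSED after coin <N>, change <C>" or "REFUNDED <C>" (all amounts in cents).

Answer: REFUNDED 55

Derivation:
Price: 85¢
Coin 1 (quarter, 25¢): balance = 25¢
Coin 2 (nickel, 5¢): balance = 30¢
Coin 3 (nickel, 5¢): balance = 35¢
Coin 4 (nickel, 5¢): balance = 40¢
Coin 5 (dime, 10¢): balance = 50¢
Coin 6 (nickel, 5¢): balance = 55¢
All coins inserted, balance 55¢ < price 85¢ → REFUND 55¢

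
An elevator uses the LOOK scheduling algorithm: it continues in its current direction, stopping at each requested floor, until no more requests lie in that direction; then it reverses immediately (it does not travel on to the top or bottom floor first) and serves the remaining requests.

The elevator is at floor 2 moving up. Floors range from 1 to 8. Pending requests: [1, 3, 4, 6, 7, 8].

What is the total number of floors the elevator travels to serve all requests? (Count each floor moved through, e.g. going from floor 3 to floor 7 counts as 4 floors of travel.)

Answer: 13

Derivation:
Start at floor 2 moving up, LOOK stop order: [3, 4, 6, 7, 8, 1]
  2 → 3: |3-2| = 1, total = 1
  3 → 4: |4-3| = 1, total = 2
  4 → 6: |6-4| = 2, total = 4
  6 → 7: |7-6| = 1, total = 5
  7 → 8: |8-7| = 1, total = 6
  8 → 1: |1-8| = 7, total = 13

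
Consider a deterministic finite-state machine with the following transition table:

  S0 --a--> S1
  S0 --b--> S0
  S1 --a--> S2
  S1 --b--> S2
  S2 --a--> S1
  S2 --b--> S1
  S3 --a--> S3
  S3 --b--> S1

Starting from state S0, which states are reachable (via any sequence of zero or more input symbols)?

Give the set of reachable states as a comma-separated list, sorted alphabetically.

BFS from S0:
  visit S0: S0--a-->S1 (new), S0--b-->S0 (seen)
  visit S1: S1--a-->S2 (new), S1--b-->S2 (seen)
  visit S2: S2--a-->S1 (seen), S2--b-->S1 (seen)

Answer: S0, S1, S2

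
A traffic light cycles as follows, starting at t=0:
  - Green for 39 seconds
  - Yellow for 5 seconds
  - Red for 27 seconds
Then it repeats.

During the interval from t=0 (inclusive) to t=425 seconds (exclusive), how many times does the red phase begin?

Answer: 6

Derivation:
Cycle = 39+5+27 = 71s
red phase starts at t = k*71 + 44 for k=0,1,2,...
Need k*71+44 < 425 → k < 5.366
k ∈ {0, ..., 5} → 6 starts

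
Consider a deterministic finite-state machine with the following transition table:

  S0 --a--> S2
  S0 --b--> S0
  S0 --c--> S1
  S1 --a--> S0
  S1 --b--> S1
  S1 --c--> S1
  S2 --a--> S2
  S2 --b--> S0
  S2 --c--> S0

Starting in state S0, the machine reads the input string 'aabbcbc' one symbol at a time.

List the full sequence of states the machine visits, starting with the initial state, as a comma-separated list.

Start: S0
  read 'a': S0 --a--> S2
  read 'a': S2 --a--> S2
  read 'b': S2 --b--> S0
  read 'b': S0 --b--> S0
  read 'c': S0 --c--> S1
  read 'b': S1 --b--> S1
  read 'c': S1 --c--> S1

Answer: S0, S2, S2, S0, S0, S1, S1, S1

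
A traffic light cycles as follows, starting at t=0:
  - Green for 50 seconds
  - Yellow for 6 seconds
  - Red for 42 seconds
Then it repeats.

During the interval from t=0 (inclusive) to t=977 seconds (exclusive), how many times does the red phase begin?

Answer: 10

Derivation:
Cycle = 50+6+42 = 98s
red phase starts at t = k*98 + 56 for k=0,1,2,...
Need k*98+56 < 977 → k < 9.398
k ∈ {0, ..., 9} → 10 starts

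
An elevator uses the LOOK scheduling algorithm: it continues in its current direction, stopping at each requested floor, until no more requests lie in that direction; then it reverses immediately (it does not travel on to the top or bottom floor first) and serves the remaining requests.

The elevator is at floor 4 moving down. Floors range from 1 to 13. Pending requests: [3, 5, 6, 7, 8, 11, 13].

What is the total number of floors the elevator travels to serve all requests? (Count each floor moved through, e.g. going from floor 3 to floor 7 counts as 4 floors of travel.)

Answer: 11

Derivation:
Start at floor 4 moving down, LOOK stop order: [3, 5, 6, 7, 8, 11, 13]
  4 → 3: |3-4| = 1, total = 1
  3 → 5: |5-3| = 2, total = 3
  5 → 6: |6-5| = 1, total = 4
  6 → 7: |7-6| = 1, total = 5
  7 → 8: |8-7| = 1, total = 6
  8 → 11: |11-8| = 3, total = 9
  11 → 13: |13-11| = 2, total = 11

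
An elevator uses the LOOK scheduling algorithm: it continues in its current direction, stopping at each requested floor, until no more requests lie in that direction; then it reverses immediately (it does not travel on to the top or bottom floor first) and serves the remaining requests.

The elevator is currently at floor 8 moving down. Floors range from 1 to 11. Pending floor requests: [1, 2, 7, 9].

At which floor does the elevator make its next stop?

Current floor: 8, direction: down
Requests above: [9]
Requests below: [1, 2, 7]
Moving down and requests lie below → nearest below is max([1, 2, 7]) = 7

Answer: 7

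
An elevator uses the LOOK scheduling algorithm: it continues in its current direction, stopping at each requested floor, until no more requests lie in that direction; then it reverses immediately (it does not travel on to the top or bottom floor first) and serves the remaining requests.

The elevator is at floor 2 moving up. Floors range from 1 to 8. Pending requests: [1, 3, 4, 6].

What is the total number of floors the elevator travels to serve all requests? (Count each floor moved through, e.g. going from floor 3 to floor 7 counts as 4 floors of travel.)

Start at floor 2 moving up, LOOK stop order: [3, 4, 6, 1]
  2 → 3: |3-2| = 1, total = 1
  3 → 4: |4-3| = 1, total = 2
  4 → 6: |6-4| = 2, total = 4
  6 → 1: |1-6| = 5, total = 9

Answer: 9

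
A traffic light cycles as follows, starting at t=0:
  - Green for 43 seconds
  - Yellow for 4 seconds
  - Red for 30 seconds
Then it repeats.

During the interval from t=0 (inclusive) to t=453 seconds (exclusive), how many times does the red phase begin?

Answer: 6

Derivation:
Cycle = 43+4+30 = 77s
red phase starts at t = k*77 + 47 for k=0,1,2,...
Need k*77+47 < 453 → k < 5.273
k ∈ {0, ..., 5} → 6 starts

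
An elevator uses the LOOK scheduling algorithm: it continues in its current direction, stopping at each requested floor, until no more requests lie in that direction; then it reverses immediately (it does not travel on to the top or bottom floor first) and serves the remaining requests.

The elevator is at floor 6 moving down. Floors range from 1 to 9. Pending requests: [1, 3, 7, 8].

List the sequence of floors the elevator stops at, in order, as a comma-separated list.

Answer: 3, 1, 7, 8

Derivation:
Current: 6, moving DOWN
Serve below first (descending): [3, 1]
Then reverse, serve above (ascending): [7, 8]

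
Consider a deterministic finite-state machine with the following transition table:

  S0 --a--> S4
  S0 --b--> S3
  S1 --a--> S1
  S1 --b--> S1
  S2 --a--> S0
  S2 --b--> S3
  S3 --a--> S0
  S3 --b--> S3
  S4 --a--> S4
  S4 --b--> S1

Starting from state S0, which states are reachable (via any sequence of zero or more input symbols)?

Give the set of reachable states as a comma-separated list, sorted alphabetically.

Answer: S0, S1, S3, S4

Derivation:
BFS from S0:
  visit S0: S0--a-->S4 (new), S0--b-->S3 (new)
  visit S4: S4--a-->S4 (seen), S4--b-->S1 (new)
  visit S3: S3--a-->S0 (seen), S3--b-->S3 (seen)
  visit S1: S1--a-->S1 (seen), S1--b-->S1 (seen)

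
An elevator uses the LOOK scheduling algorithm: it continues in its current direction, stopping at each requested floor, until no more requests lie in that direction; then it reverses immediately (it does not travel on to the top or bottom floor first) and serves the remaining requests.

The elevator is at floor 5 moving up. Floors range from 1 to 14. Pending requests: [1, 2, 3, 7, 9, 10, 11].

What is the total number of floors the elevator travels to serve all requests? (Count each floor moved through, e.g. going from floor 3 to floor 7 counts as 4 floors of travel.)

Start at floor 5 moving up, LOOK stop order: [7, 9, 10, 11, 3, 2, 1]
  5 → 7: |7-5| = 2, total = 2
  7 → 9: |9-7| = 2, total = 4
  9 → 10: |10-9| = 1, total = 5
  10 → 11: |11-10| = 1, total = 6
  11 → 3: |3-11| = 8, total = 14
  3 → 2: |2-3| = 1, total = 15
  2 → 1: |1-2| = 1, total = 16

Answer: 16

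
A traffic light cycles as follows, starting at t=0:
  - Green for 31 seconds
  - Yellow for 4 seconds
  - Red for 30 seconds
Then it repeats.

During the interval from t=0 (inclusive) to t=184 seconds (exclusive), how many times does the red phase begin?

Cycle = 31+4+30 = 65s
red phase starts at t = k*65 + 35 for k=0,1,2,...
Need k*65+35 < 184 → k < 2.292
k ∈ {0, ..., 2} → 3 starts

Answer: 3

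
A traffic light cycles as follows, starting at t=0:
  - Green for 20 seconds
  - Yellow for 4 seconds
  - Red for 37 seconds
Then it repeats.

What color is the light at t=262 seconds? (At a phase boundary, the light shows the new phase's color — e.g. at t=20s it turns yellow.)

Cycle length = 20 + 4 + 37 = 61s
t = 262, phase_t = 262 mod 61 = 18
18 < 20 (green end) → GREEN

Answer: green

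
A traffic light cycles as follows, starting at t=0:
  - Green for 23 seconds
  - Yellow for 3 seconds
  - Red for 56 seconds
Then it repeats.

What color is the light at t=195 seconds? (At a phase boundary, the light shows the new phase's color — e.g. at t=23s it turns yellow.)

Cycle length = 23 + 3 + 56 = 82s
t = 195, phase_t = 195 mod 82 = 31
31 >= 26 → RED

Answer: red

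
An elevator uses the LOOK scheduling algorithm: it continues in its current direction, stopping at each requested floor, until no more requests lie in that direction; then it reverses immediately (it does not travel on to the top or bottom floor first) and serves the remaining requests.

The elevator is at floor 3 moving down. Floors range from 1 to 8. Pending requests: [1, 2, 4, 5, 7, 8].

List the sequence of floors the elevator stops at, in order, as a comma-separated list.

Current: 3, moving DOWN
Serve below first (descending): [2, 1]
Then reverse, serve above (ascending): [4, 5, 7, 8]

Answer: 2, 1, 4, 5, 7, 8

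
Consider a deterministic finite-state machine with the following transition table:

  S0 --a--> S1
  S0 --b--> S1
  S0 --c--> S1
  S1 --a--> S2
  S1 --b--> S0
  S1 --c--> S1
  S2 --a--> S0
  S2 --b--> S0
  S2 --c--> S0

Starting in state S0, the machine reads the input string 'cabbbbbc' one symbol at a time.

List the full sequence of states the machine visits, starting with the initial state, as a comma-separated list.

Start: S0
  read 'c': S0 --c--> S1
  read 'a': S1 --a--> S2
  read 'b': S2 --b--> S0
  read 'b': S0 --b--> S1
  read 'b': S1 --b--> S0
  read 'b': S0 --b--> S1
  read 'b': S1 --b--> S0
  read 'c': S0 --c--> S1

Answer: S0, S1, S2, S0, S1, S0, S1, S0, S1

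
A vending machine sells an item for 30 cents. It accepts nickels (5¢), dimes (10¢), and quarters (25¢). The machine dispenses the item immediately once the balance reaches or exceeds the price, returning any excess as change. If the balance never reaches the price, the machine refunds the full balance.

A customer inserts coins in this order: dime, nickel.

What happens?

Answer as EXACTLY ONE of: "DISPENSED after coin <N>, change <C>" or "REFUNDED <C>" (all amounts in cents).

Answer: REFUNDED 15

Derivation:
Price: 30¢
Coin 1 (dime, 10¢): balance = 10¢
Coin 2 (nickel, 5¢): balance = 15¢
All coins inserted, balance 15¢ < price 30¢ → REFUND 15¢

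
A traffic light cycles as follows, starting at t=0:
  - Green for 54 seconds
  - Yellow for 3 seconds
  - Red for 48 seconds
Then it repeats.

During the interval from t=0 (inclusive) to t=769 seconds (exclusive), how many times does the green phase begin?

Answer: 8

Derivation:
Cycle = 54+3+48 = 105s
green phase starts at t = k*105 + 0 for k=0,1,2,...
Need k*105+0 < 769 → k < 7.324
k ∈ {0, ..., 7} → 8 starts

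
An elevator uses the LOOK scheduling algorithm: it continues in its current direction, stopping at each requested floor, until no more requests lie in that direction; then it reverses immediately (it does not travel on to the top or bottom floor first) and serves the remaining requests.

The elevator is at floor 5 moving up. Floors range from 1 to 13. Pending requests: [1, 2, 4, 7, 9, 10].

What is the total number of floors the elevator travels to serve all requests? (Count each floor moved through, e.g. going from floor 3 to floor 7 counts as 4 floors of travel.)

Answer: 14

Derivation:
Start at floor 5 moving up, LOOK stop order: [7, 9, 10, 4, 2, 1]
  5 → 7: |7-5| = 2, total = 2
  7 → 9: |9-7| = 2, total = 4
  9 → 10: |10-9| = 1, total = 5
  10 → 4: |4-10| = 6, total = 11
  4 → 2: |2-4| = 2, total = 13
  2 → 1: |1-2| = 1, total = 14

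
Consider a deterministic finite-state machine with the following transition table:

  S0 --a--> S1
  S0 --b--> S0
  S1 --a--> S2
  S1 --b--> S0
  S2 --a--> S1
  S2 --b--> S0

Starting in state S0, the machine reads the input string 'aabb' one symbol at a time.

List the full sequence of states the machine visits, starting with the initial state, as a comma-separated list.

Start: S0
  read 'a': S0 --a--> S1
  read 'a': S1 --a--> S2
  read 'b': S2 --b--> S0
  read 'b': S0 --b--> S0

Answer: S0, S1, S2, S0, S0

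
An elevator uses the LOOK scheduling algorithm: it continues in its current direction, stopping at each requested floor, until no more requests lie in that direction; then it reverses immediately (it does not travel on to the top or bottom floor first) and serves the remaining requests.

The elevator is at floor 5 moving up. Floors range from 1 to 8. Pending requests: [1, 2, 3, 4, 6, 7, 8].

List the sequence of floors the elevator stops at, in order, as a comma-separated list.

Answer: 6, 7, 8, 4, 3, 2, 1

Derivation:
Current: 5, moving UP
Serve above first (ascending): [6, 7, 8]
Then reverse, serve below (descending): [4, 3, 2, 1]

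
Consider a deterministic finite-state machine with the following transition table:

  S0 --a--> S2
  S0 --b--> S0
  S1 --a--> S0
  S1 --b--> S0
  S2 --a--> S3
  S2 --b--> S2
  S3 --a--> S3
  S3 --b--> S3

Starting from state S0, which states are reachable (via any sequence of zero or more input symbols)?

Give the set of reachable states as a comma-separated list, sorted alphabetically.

Answer: S0, S2, S3

Derivation:
BFS from S0:
  visit S0: S0--a-->S2 (new), S0--b-->S0 (seen)
  visit S2: S2--a-->S3 (new), S2--b-->S2 (seen)
  visit S3: S3--a-->S3 (seen), S3--b-->S3 (seen)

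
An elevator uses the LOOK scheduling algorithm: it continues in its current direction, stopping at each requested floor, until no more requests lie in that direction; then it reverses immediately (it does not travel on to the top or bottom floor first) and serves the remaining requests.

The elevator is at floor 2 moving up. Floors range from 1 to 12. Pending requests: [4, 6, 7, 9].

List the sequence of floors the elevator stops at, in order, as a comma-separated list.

Current: 2, moving UP
Serve above first (ascending): [4, 6, 7, 9]
Then reverse, serve below (descending): []

Answer: 4, 6, 7, 9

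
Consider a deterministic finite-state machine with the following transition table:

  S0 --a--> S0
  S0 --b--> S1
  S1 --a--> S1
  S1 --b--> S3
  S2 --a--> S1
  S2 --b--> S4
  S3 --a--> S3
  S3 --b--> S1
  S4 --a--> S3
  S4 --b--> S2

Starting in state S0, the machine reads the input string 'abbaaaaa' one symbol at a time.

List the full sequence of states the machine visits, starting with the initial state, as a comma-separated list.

Start: S0
  read 'a': S0 --a--> S0
  read 'b': S0 --b--> S1
  read 'b': S1 --b--> S3
  read 'a': S3 --a--> S3
  read 'a': S3 --a--> S3
  read 'a': S3 --a--> S3
  read 'a': S3 --a--> S3
  read 'a': S3 --a--> S3

Answer: S0, S0, S1, S3, S3, S3, S3, S3, S3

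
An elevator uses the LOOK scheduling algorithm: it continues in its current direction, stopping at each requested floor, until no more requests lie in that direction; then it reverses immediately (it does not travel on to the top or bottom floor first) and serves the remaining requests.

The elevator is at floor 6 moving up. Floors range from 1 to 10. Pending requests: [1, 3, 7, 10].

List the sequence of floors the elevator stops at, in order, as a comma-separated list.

Current: 6, moving UP
Serve above first (ascending): [7, 10]
Then reverse, serve below (descending): [3, 1]

Answer: 7, 10, 3, 1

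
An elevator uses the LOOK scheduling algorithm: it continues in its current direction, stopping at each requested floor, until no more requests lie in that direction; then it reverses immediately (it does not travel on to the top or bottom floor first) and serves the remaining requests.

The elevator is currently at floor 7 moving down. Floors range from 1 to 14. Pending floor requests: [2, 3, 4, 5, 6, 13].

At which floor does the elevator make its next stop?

Answer: 6

Derivation:
Current floor: 7, direction: down
Requests above: [13]
Requests below: [2, 3, 4, 5, 6]
Moving down and requests lie below → nearest below is max([2, 3, 4, 5, 6]) = 6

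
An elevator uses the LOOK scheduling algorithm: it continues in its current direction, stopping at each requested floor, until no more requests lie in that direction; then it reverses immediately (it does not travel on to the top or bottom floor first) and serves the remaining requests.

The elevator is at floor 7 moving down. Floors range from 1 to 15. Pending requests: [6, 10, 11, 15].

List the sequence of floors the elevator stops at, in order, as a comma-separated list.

Answer: 6, 10, 11, 15

Derivation:
Current: 7, moving DOWN
Serve below first (descending): [6]
Then reverse, serve above (ascending): [10, 11, 15]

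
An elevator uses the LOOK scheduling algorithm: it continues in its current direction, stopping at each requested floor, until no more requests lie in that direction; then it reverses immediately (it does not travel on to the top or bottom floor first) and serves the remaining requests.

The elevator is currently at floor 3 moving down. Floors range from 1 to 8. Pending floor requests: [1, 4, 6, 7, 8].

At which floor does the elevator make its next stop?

Answer: 1

Derivation:
Current floor: 3, direction: down
Requests above: [4, 6, 7, 8]
Requests below: [1]
Moving down and requests lie below → nearest below is max([1]) = 1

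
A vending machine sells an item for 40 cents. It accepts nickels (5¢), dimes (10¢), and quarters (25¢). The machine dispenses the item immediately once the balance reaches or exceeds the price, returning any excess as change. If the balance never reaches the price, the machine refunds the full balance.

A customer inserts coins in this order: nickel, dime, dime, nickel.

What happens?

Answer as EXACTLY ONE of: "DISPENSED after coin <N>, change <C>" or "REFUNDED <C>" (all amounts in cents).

Answer: REFUNDED 30

Derivation:
Price: 40¢
Coin 1 (nickel, 5¢): balance = 5¢
Coin 2 (dime, 10¢): balance = 15¢
Coin 3 (dime, 10¢): balance = 25¢
Coin 4 (nickel, 5¢): balance = 30¢
All coins inserted, balance 30¢ < price 40¢ → REFUND 30¢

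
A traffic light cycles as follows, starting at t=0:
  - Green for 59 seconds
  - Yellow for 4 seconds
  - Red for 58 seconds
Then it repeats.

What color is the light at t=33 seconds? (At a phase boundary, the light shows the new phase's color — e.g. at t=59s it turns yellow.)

Answer: green

Derivation:
Cycle length = 59 + 4 + 58 = 121s
t = 33, phase_t = 33 mod 121 = 33
33 < 59 (green end) → GREEN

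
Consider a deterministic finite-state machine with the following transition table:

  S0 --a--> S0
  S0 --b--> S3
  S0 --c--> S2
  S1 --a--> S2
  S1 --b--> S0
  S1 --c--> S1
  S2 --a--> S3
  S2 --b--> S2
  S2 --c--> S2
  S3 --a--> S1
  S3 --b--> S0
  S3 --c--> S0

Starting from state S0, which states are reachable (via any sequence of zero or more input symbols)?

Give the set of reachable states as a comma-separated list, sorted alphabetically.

BFS from S0:
  visit S0: S0--a-->S0 (seen), S0--b-->S3 (new), S0--c-->S2 (new)
  visit S3: S3--a-->S1 (new), S3--b-->S0 (seen), S3--c-->S0 (seen)
  visit S2: S2--a-->S3 (seen), S2--b-->S2 (seen), S2--c-->S2 (seen)
  visit S1: S1--a-->S2 (seen), S1--b-->S0 (seen), S1--c-->S1 (seen)

Answer: S0, S1, S2, S3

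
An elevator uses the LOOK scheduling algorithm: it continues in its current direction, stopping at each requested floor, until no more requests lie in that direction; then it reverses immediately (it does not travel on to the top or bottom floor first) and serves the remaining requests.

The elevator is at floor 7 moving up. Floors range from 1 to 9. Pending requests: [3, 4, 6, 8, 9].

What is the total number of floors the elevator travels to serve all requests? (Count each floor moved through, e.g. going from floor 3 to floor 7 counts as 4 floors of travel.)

Start at floor 7 moving up, LOOK stop order: [8, 9, 6, 4, 3]
  7 → 8: |8-7| = 1, total = 1
  8 → 9: |9-8| = 1, total = 2
  9 → 6: |6-9| = 3, total = 5
  6 → 4: |4-6| = 2, total = 7
  4 → 3: |3-4| = 1, total = 8

Answer: 8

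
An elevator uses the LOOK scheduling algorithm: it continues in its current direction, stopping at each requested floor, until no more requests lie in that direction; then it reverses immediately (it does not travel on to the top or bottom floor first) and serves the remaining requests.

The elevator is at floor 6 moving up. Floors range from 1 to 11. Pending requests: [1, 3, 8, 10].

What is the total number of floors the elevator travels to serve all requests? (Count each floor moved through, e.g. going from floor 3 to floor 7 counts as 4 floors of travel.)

Start at floor 6 moving up, LOOK stop order: [8, 10, 3, 1]
  6 → 8: |8-6| = 2, total = 2
  8 → 10: |10-8| = 2, total = 4
  10 → 3: |3-10| = 7, total = 11
  3 → 1: |1-3| = 2, total = 13

Answer: 13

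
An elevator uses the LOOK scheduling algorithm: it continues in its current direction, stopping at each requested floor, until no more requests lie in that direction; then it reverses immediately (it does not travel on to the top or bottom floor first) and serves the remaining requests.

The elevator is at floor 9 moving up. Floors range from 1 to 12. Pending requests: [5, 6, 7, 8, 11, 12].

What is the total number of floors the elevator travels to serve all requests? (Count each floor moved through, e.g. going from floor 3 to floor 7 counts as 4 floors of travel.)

Answer: 10

Derivation:
Start at floor 9 moving up, LOOK stop order: [11, 12, 8, 7, 6, 5]
  9 → 11: |11-9| = 2, total = 2
  11 → 12: |12-11| = 1, total = 3
  12 → 8: |8-12| = 4, total = 7
  8 → 7: |7-8| = 1, total = 8
  7 → 6: |6-7| = 1, total = 9
  6 → 5: |5-6| = 1, total = 10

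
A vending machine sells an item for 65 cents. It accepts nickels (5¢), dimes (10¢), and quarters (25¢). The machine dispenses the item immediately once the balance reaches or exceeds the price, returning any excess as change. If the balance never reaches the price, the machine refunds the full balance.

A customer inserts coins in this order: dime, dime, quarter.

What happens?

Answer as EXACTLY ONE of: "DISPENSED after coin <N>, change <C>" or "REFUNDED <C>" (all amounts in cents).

Answer: REFUNDED 45

Derivation:
Price: 65¢
Coin 1 (dime, 10¢): balance = 10¢
Coin 2 (dime, 10¢): balance = 20¢
Coin 3 (quarter, 25¢): balance = 45¢
All coins inserted, balance 45¢ < price 65¢ → REFUND 45¢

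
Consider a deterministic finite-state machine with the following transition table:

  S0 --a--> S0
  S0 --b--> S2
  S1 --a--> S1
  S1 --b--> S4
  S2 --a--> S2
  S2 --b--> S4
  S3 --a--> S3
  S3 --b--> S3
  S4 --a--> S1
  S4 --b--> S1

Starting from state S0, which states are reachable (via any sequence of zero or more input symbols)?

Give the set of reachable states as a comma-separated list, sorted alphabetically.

Answer: S0, S1, S2, S4

Derivation:
BFS from S0:
  visit S0: S0--a-->S0 (seen), S0--b-->S2 (new)
  visit S2: S2--a-->S2 (seen), S2--b-->S4 (new)
  visit S4: S4--a-->S1 (new), S4--b-->S1 (seen)
  visit S1: S1--a-->S1 (seen), S1--b-->S4 (seen)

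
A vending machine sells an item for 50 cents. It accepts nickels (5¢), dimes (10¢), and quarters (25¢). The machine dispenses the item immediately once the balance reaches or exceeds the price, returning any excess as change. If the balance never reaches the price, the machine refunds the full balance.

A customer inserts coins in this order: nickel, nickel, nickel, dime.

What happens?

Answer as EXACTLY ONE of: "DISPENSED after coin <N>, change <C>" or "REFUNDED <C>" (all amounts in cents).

Price: 50¢
Coin 1 (nickel, 5¢): balance = 5¢
Coin 2 (nickel, 5¢): balance = 10¢
Coin 3 (nickel, 5¢): balance = 15¢
Coin 4 (dime, 10¢): balance = 25¢
All coins inserted, balance 25¢ < price 50¢ → REFUND 25¢

Answer: REFUNDED 25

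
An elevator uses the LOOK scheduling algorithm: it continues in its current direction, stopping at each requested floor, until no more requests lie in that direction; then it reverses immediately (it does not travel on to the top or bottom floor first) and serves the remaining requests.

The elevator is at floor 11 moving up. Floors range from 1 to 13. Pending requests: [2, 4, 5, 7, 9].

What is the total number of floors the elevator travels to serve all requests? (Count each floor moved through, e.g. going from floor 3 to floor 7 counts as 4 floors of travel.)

Start at floor 11 moving up, LOOK stop order: [9, 7, 5, 4, 2]
  11 → 9: |9-11| = 2, total = 2
  9 → 7: |7-9| = 2, total = 4
  7 → 5: |5-7| = 2, total = 6
  5 → 4: |4-5| = 1, total = 7
  4 → 2: |2-4| = 2, total = 9

Answer: 9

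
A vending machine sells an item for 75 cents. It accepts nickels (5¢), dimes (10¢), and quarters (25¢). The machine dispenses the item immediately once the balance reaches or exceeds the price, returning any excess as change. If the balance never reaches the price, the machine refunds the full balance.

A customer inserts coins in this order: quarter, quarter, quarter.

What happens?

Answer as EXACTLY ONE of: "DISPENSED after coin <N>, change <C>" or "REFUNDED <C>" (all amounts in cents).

Answer: DISPENSED after coin 3, change 0

Derivation:
Price: 75¢
Coin 1 (quarter, 25¢): balance = 25¢
Coin 2 (quarter, 25¢): balance = 50¢
Coin 3 (quarter, 25¢): balance = 75¢
  → balance >= price → DISPENSE, change = 75 - 75 = 0¢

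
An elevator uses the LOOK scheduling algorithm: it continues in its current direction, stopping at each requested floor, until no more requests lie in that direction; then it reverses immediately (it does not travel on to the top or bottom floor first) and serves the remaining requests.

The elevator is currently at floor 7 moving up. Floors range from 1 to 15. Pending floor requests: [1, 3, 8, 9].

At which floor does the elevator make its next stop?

Current floor: 7, direction: up
Requests above: [8, 9]
Requests below: [1, 3]
Moving up and requests lie above → nearest above is min([8, 9]) = 8

Answer: 8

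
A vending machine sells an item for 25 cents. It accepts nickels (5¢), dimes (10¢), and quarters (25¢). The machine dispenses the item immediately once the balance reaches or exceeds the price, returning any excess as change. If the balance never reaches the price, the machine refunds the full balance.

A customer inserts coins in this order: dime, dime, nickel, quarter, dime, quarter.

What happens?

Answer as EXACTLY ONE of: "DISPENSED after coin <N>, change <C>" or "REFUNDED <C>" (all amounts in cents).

Answer: DISPENSED after coin 3, change 0

Derivation:
Price: 25¢
Coin 1 (dime, 10¢): balance = 10¢
Coin 2 (dime, 10¢): balance = 20¢
Coin 3 (nickel, 5¢): balance = 25¢
  → balance >= price → DISPENSE, change = 25 - 25 = 0¢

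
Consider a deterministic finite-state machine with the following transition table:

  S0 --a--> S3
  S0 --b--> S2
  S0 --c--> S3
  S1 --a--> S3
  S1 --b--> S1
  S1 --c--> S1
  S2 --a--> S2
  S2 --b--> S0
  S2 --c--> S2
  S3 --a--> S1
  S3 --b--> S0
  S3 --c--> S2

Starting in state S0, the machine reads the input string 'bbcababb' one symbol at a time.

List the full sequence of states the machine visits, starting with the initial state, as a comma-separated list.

Start: S0
  read 'b': S0 --b--> S2
  read 'b': S2 --b--> S0
  read 'c': S0 --c--> S3
  read 'a': S3 --a--> S1
  read 'b': S1 --b--> S1
  read 'a': S1 --a--> S3
  read 'b': S3 --b--> S0
  read 'b': S0 --b--> S2

Answer: S0, S2, S0, S3, S1, S1, S3, S0, S2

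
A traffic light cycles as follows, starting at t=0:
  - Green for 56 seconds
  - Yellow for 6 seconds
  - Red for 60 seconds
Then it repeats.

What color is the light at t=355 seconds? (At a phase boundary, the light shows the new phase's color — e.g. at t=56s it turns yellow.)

Answer: red

Derivation:
Cycle length = 56 + 6 + 60 = 122s
t = 355, phase_t = 355 mod 122 = 111
111 >= 62 → RED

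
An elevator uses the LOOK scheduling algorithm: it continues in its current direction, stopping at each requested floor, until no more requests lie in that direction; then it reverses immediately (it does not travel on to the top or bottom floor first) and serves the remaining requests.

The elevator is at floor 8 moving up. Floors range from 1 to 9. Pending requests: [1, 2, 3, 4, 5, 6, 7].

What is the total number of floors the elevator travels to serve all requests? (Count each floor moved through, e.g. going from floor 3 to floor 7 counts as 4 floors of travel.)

Answer: 7

Derivation:
Start at floor 8 moving up, LOOK stop order: [7, 6, 5, 4, 3, 2, 1]
  8 → 7: |7-8| = 1, total = 1
  7 → 6: |6-7| = 1, total = 2
  6 → 5: |5-6| = 1, total = 3
  5 → 4: |4-5| = 1, total = 4
  4 → 3: |3-4| = 1, total = 5
  3 → 2: |2-3| = 1, total = 6
  2 → 1: |1-2| = 1, total = 7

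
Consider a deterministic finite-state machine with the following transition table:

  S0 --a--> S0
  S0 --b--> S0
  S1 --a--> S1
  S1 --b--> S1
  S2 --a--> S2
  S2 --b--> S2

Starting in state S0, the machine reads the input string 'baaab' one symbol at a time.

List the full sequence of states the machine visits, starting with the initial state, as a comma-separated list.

Answer: S0, S0, S0, S0, S0, S0

Derivation:
Start: S0
  read 'b': S0 --b--> S0
  read 'a': S0 --a--> S0
  read 'a': S0 --a--> S0
  read 'a': S0 --a--> S0
  read 'b': S0 --b--> S0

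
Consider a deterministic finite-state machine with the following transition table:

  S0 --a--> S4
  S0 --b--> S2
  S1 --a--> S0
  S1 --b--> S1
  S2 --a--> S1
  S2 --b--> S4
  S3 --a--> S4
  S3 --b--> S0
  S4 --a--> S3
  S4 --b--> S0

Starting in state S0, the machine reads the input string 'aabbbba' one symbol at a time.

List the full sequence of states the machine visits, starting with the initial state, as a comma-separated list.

Answer: S0, S4, S3, S0, S2, S4, S0, S4

Derivation:
Start: S0
  read 'a': S0 --a--> S4
  read 'a': S4 --a--> S3
  read 'b': S3 --b--> S0
  read 'b': S0 --b--> S2
  read 'b': S2 --b--> S4
  read 'b': S4 --b--> S0
  read 'a': S0 --a--> S4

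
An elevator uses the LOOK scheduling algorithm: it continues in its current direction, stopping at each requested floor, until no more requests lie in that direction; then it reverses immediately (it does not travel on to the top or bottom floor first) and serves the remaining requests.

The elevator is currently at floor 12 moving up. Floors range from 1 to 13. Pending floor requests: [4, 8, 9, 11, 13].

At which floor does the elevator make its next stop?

Current floor: 12, direction: up
Requests above: [13]
Requests below: [4, 8, 9, 11]
Moving up and requests lie above → nearest above is min([13]) = 13

Answer: 13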